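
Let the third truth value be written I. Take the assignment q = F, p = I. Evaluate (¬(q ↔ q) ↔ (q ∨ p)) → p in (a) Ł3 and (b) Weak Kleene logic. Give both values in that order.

T; I

In Ł3: q ↔ q = F ↔ F = T
¬(q ↔ q) = ¬T = F
q ∨ p = F ∨ I = I
¬(q ↔ q) ↔ (q ∨ p) = F ↔ I = I  [1 − |0−½|]
(¬(q ↔ q) ↔ (q ∨ p)) → p = I → I = T
In Weak Kleene logic: q ↔ q = F ↔ F = T
¬(q ↔ q) = ¬T = F
q ∨ p = F ∨ I = I
¬(q ↔ q) ↔ (q ∨ p) = F ↔ I = I
(¬(q ↔ q) ↔ (q ∨ p)) → p = I → I = I  [any arg is the third value ⇒ result is the third value]
They differ because Ł3 and Weak Kleene logic treat I differently under the binary connectives.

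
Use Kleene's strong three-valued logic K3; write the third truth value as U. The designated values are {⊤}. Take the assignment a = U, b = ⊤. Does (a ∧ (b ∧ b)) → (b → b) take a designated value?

b ∧ b = ⊤ ∧ ⊤ = ⊤
a ∧ (b ∧ b) = U ∧ ⊤ = U
b → b = ⊤ → ⊤ = ⊤
(a ∧ (b ∧ b)) → (b → b) = U → ⊤ = ⊤  [¬U ∨ ⊤]
⊤ ∈ {⊤}.

Yes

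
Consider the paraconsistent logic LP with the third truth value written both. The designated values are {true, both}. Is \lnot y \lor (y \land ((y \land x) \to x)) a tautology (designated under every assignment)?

Every assignment of y, x over {true, both, false} gives a value in {true, both}.
In particular, with y=both, x=both: \lnot y \lor (y \land ((y \land x) \to x)) = both.

Yes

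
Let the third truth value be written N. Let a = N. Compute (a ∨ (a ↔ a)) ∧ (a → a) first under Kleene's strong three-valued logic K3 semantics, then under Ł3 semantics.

In Kleene's strong three-valued logic K3: a ↔ a = N ↔ N = N
a ∨ (a ↔ a) = N ∨ N = N
a → a = N → N = N  [¬N ∨ N]
(a ∨ (a ↔ a)) ∧ (a → a) = N ∧ N = N
In Ł3: a ↔ a = N ↔ N = ⊤
a ∨ (a ↔ a) = N ∨ ⊤ = ⊤
a → a = N → N = ⊤
(a ∨ (a ↔ a)) ∧ (a → a) = ⊤ ∧ ⊤ = ⊤
They differ because Kleene's strong three-valued logic K3 and Ł3 treat N differently under implication.

N; ⊤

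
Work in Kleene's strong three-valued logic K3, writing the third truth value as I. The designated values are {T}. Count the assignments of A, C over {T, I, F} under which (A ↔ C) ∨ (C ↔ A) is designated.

2

Designated under: (A=T, C=T); (A=F, C=F).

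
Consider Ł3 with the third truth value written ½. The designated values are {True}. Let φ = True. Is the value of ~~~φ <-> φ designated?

No

~φ = ~True = False
~~φ = ~False = True
~~~φ = ~True = False
~~~φ <-> φ = False <-> True = False
False ∉ {True}.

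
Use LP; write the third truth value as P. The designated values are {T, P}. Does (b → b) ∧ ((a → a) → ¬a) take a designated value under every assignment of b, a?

No

Countermodel: b=T, a=T gives F, which is not designated.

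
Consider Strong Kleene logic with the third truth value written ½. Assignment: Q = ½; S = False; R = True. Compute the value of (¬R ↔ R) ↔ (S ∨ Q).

½

¬R = ¬True = False
¬R ↔ R = False ↔ True = False
S ∨ Q = False ∨ ½ = ½
(¬R ↔ R) ↔ (S ∨ Q) = False ↔ ½ = ½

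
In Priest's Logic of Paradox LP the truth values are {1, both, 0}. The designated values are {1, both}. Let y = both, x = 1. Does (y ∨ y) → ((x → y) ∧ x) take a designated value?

y ∨ y = both ∨ both = both
x → y = 1 → both = both  [¬1 ∨ both]
(x → y) ∧ x = both ∧ 1 = both
(y ∨ y) → ((x → y) ∧ x) = both → both = both
both ∈ {1, both}.

Yes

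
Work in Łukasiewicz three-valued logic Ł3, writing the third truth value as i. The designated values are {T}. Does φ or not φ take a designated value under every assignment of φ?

Countermodel: φ=i gives i, which is not designated.

No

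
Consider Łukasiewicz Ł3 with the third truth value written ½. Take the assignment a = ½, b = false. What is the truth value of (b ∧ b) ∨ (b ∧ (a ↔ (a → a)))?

false

b ∧ b = false ∧ false = false
a → a = ½ → ½ = true
a ↔ (a → a) = ½ ↔ true = ½
b ∧ (a ↔ (a → a)) = false ∧ ½ = false
(b ∧ b) ∨ (b ∧ (a ↔ (a → a))) = false ∨ false = false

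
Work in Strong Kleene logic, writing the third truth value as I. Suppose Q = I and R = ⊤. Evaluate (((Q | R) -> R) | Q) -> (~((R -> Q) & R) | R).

Q | R = I | ⊤ = ⊤
(Q | R) -> R = ⊤ -> ⊤ = ⊤
((Q | R) -> R) | Q = ⊤ | I = ⊤
R -> Q = ⊤ -> I = I  [~⊤ | I]
(R -> Q) & R = I & ⊤ = I
~((R -> Q) & R) = ~I = I
~((R -> Q) & R) | R = I | ⊤ = ⊤
(((Q | R) -> R) | Q) -> (~((R -> Q) & R) | R) = ⊤ -> ⊤ = ⊤

⊤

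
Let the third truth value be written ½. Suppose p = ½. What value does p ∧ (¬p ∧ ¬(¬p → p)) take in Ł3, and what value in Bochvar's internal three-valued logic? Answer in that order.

False; ½

In Ł3: ¬p = ¬½ = ½
¬p = ¬½ = ½
¬p → p = ½ → ½ = True  [min(1, 1−½+½)]
¬(¬p → p) = ¬True = False
¬p ∧ ¬(¬p → p) = ½ ∧ False = False
p ∧ (¬p ∧ ¬(¬p → p)) = ½ ∧ False = False
In Bochvar's internal three-valued logic: ¬p = ¬½ = ½
¬p = ¬½ = ½
¬p → p = ½ → ½ = ½  [any arg is the third value ⇒ result is the third value]
¬(¬p → p) = ¬½ = ½
¬p ∧ ¬(¬p → p) = ½ ∧ ½ = ½
p ∧ (¬p ∧ ¬(¬p → p)) = ½ ∧ ½ = ½
They differ because Ł3 and Bochvar's internal three-valued logic treat ½ differently under the binary connectives.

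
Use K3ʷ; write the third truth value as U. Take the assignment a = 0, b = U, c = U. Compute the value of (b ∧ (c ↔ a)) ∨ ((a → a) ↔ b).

U

c ↔ a = U ↔ 0 = U
b ∧ (c ↔ a) = U ∧ U = U
a → a = 0 → 0 = 1
(a → a) ↔ b = 1 ↔ U = U
(b ∧ (c ↔ a)) ∨ ((a → a) ↔ b) = U ∨ U = U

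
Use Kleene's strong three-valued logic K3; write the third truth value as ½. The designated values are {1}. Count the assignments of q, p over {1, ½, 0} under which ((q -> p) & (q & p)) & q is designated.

Designated under: (q=1, p=1).

1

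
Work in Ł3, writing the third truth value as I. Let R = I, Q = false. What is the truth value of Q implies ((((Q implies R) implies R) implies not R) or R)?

Q implies R = false implies I = true
(Q implies R) implies R = true implies I = I
not R = not I = I
((Q implies R) implies R) implies not R = I implies I = true
(((Q implies R) implies R) implies not R) or R = true or I = true
Q implies ((((Q implies R) implies R) implies not R) or R) = false implies true = true

true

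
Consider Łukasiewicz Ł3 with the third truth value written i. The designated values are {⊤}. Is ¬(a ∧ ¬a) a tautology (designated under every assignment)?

Countermodel: a=i gives i, which is not designated.

No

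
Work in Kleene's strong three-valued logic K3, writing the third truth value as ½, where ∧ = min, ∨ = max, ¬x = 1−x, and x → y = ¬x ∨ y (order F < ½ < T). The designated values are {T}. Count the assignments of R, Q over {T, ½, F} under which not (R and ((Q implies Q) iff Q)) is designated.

5

Of the 9 assignments, 5 give a value in {T}.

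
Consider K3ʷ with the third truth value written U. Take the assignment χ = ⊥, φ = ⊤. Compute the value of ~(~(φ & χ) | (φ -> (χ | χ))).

φ & χ = ⊤ & ⊥ = ⊥
~(φ & χ) = ~⊥ = ⊤
χ | χ = ⊥ | ⊥ = ⊥
φ -> (χ | χ) = ⊤ -> ⊥ = ⊥
~(φ & χ) | (φ -> (χ | χ)) = ⊤ | ⊥ = ⊤
~(~(φ & χ) | (φ -> (χ | χ))) = ~⊤ = ⊥

⊥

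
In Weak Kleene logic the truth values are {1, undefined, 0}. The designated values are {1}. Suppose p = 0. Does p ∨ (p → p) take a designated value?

p → p = 0 → 0 = 1
p ∨ (p → p) = 0 ∨ 1 = 1
1 ∈ {1}.

Yes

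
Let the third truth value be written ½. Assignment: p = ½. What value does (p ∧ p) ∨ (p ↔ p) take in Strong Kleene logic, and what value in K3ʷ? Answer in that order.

½; ½

In Strong Kleene logic: p ∧ p = ½ ∧ ½ = ½
p ↔ p = ½ ↔ ½ = ½
(p ∧ p) ∨ (p ↔ p) = ½ ∨ ½ = ½
In K3ʷ: p ∧ p = ½ ∧ ½ = ½
p ↔ p = ½ ↔ ½ = ½
(p ∧ p) ∨ (p ↔ p) = ½ ∨ ½ = ½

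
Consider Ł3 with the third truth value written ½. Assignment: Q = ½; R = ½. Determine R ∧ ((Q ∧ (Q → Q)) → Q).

Q → Q = ½ → ½ = ⊤  [min(1, 1−½+½)]
Q ∧ (Q → Q) = ½ ∧ ⊤ = ½
(Q ∧ (Q → Q)) → Q = ½ → ½ = ⊤
R ∧ ((Q ∧ (Q → Q)) → Q) = ½ ∧ ⊤ = ½

½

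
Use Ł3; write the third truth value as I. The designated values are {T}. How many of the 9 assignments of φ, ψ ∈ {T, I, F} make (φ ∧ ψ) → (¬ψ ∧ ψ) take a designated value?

Of the 9 assignments, 7 give a value in {T}.

7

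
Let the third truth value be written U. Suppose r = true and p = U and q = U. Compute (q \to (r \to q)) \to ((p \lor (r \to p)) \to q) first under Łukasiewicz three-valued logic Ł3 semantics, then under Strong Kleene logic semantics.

In Łukasiewicz three-valued logic Ł3: r \to q = true \to U = U  [min(1, 1−1+½)]
q \to (r \to q) = U \to U = true
r \to p = true \to U = U
p \lor (r \to p) = U \lor U = U
(p \lor (r \to p)) \to q = U \to U = true
(q \to (r \to q)) \to ((p \lor (r \to p)) \to q) = true \to true = true
In Strong Kleene logic: r \to q = true \to U = U  [\lnot true \lor U]
q \to (r \to q) = U \to U = U
r \to p = true \to U = U
p \lor (r \to p) = U \lor U = U
(p \lor (r \to p)) \to q = U \to U = U
(q \to (r \to q)) \to ((p \lor (r \to p)) \to q) = U \to U = U
They differ because Łukasiewicz three-valued logic Ł3 and Strong Kleene logic treat U differently under implication.

true; U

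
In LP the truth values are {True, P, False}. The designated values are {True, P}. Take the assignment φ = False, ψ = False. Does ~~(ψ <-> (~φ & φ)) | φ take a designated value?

~φ = ~False = True
~φ & φ = True & False = False
ψ <-> (~φ & φ) = False <-> False = True
~(ψ <-> (~φ & φ)) = ~True = False
~~(ψ <-> (~φ & φ)) = ~False = True
~~(ψ <-> (~φ & φ)) | φ = True | False = True
True ∈ {True, P}.

Yes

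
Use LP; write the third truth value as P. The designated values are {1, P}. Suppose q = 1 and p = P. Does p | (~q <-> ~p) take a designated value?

Yes

~q = ~1 = 0
~p = ~P = P
~q <-> ~p = 0 <-> P = P
p | (~q <-> ~p) = P | P = P
P ∈ {1, P}.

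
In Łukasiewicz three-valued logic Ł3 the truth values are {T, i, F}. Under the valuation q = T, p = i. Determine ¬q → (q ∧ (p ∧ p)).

¬q = ¬T = F
p ∧ p = i ∧ i = i
q ∧ (p ∧ p) = T ∧ i = i
¬q → (q ∧ (p ∧ p)) = F → i = T  [min(1, 1−0+½)]

T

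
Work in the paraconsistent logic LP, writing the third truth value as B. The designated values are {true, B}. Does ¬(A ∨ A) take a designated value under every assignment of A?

Countermodel: A=true gives false, which is not designated.

No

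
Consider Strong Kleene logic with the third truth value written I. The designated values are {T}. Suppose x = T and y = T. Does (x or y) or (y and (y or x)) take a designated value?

Yes

x or y = T or T = T
y or x = T or T = T
y and (y or x) = T and T = T
(x or y) or (y and (y or x)) = T or T = T
T ∈ {T}.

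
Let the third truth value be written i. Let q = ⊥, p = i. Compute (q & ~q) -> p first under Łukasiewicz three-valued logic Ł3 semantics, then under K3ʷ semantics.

⊤; i

In Łukasiewicz three-valued logic Ł3: ~q = ~⊥ = ⊤
q & ~q = ⊥ & ⊤ = ⊥
(q & ~q) -> p = ⊥ -> i = ⊤
In K3ʷ: ~q = ~⊥ = ⊤
q & ~q = ⊥ & ⊤ = ⊥
(q & ~q) -> p = ⊥ -> i = i  [any arg is the third value ⇒ result is the third value]
They differ because Łukasiewicz three-valued logic Ł3 and K3ʷ treat i differently under the binary connectives.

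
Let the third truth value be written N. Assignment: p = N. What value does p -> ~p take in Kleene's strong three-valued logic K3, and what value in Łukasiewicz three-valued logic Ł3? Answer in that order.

In Kleene's strong three-valued logic K3: ~p = ~N = N
p -> ~p = N -> N = N
In Łukasiewicz three-valued logic Ł3: ~p = ~N = N
p -> ~p = N -> N = 1  [min(1, 1−½+½)]
They differ because Kleene's strong three-valued logic K3 and Łukasiewicz three-valued logic Ł3 treat N differently under implication.

N; 1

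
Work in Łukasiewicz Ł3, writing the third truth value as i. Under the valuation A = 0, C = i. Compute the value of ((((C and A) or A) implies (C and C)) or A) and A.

C and A = i and 0 = 0
(C and A) or A = 0 or 0 = 0
C and C = i and i = i
((C and A) or A) implies (C and C) = 0 implies i = 1  [min(1, 1−0+½)]
(((C and A) or A) implies (C and C)) or A = 1 or 0 = 1
((((C and A) or A) implies (C and C)) or A) and A = 1 and 0 = 0

0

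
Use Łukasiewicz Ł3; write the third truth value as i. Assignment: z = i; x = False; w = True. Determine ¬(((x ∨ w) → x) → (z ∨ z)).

False

x ∨ w = False ∨ True = True
(x ∨ w) → x = True → False = False
z ∨ z = i ∨ i = i
((x ∨ w) → x) → (z ∨ z) = False → i = True
¬(((x ∨ w) → x) → (z ∨ z)) = ¬True = False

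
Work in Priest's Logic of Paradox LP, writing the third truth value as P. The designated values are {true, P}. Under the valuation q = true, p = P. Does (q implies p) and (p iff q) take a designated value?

q implies p = true implies P = P  [not true or P]
p iff q = P iff true = P
(q implies p) and (p iff q) = P and P = P
P ∈ {true, P}.

Yes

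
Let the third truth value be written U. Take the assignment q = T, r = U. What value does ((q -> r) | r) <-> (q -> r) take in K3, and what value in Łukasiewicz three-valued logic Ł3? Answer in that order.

U; T

In K3: q -> r = T -> U = U  [~T | U]
(q -> r) | r = U | U = U
q -> r = T -> U = U
((q -> r) | r) <-> (q -> r) = U <-> U = U
In Łukasiewicz three-valued logic Ł3: q -> r = T -> U = U  [min(1, 1−1+½)]
(q -> r) | r = U | U = U
q -> r = T -> U = U
((q -> r) | r) <-> (q -> r) = U <-> U = T
They differ because K3 and Łukasiewicz three-valued logic Ł3 treat U differently under implication.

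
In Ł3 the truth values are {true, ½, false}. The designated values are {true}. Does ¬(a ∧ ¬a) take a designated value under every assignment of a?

No

Countermodel: a=½ gives ½, which is not designated.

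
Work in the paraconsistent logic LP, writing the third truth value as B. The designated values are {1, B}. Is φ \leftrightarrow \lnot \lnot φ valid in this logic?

Yes

Every assignment of φ over {1, B, 0} gives a value in {1, B}.
In particular, with φ=B: φ \leftrightarrow \lnot \lnot φ = B.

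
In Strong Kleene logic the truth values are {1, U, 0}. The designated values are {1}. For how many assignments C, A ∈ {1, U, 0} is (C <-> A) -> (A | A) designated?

Designated under: (C=1, A=1); (C=1, A=0); (C=U, A=1); (C=0, A=1).

4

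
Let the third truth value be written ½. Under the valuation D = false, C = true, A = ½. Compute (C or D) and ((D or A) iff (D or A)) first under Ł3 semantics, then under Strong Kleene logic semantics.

true; ½

In Ł3: C or D = true or false = true
D or A = false or ½ = ½
D or A = false or ½ = ½
(D or A) iff (D or A) = ½ iff ½ = true  [1 − |½−½|]
(C or D) and ((D or A) iff (D or A)) = true and true = true
In Strong Kleene logic: C or D = true or false = true
D or A = false or ½ = ½
D or A = false or ½ = ½
(D or A) iff (D or A) = ½ iff ½ = ½
(C or D) and ((D or A) iff (D or A)) = true and ½ = ½
They differ because Ł3 and Strong Kleene logic treat ½ differently under implication.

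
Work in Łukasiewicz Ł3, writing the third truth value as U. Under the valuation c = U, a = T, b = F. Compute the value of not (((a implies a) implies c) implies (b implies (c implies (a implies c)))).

F

a implies a = T implies T = T
(a implies a) implies c = T implies U = U  [min(1, 1−1+½)]
a implies c = T implies U = U
c implies (a implies c) = U implies U = T
b implies (c implies (a implies c)) = F implies T = T
((a implies a) implies c) implies (b implies (c implies (a implies c))) = U implies T = T
not (((a implies a) implies c) implies (b implies (c implies (a implies c)))) = not T = F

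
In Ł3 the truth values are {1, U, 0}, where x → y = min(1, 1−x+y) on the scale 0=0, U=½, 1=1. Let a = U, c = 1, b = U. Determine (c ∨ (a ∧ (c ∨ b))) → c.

c ∨ b = 1 ∨ U = 1
a ∧ (c ∨ b) = U ∧ 1 = U
c ∨ (a ∧ (c ∨ b)) = 1 ∨ U = 1
(c ∨ (a ∧ (c ∨ b))) → c = 1 → 1 = 1

1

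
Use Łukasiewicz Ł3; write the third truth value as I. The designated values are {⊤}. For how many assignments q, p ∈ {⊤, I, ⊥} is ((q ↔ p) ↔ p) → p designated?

5

Of the 9 assignments, 5 give a value in {⊤}.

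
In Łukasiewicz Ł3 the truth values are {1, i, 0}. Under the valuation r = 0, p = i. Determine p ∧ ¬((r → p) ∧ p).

i

r → p = 0 → i = 1  [min(1, 1−0+½)]
(r → p) ∧ p = 1 ∧ i = i
¬((r → p) ∧ p) = ¬i = i
p ∧ ¬((r → p) ∧ p) = i ∧ i = i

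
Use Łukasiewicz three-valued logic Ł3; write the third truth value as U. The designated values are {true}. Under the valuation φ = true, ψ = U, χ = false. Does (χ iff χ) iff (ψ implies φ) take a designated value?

χ iff χ = false iff false = true
ψ implies φ = U implies true = true  [min(1, 1−½+1)]
(χ iff χ) iff (ψ implies φ) = true iff true = true
true ∈ {true}.

Yes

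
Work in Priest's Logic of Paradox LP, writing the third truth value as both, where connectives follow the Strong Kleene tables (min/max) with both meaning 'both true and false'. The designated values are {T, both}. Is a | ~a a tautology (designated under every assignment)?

Yes

Every assignment of a over {T, both, F} gives a value in {T, both}.
In particular, with a=both: a | ~a = both.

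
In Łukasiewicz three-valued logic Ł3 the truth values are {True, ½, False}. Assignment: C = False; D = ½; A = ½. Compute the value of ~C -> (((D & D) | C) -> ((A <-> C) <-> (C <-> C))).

~C = ~False = True
D & D = ½ & ½ = ½
(D & D) | C = ½ | False = ½
A <-> C = ½ <-> False = ½  [1 − |½−0|]
C <-> C = False <-> False = True
(A <-> C) <-> (C <-> C) = ½ <-> True = ½
((D & D) | C) -> ((A <-> C) <-> (C <-> C)) = ½ -> ½ = True
~C -> (((D & D) | C) -> ((A <-> C) <-> (C <-> C))) = True -> True = True

True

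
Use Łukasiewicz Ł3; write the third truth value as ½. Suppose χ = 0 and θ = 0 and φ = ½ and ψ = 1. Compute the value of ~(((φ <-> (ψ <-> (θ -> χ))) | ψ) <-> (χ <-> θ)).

θ -> χ = 0 -> 0 = 1
ψ <-> (θ -> χ) = 1 <-> 1 = 1
φ <-> (ψ <-> (θ -> χ)) = ½ <-> 1 = ½  [1 − |½−1|]
(φ <-> (ψ <-> (θ -> χ))) | ψ = ½ | 1 = 1
χ <-> θ = 0 <-> 0 = 1
((φ <-> (ψ <-> (θ -> χ))) | ψ) <-> (χ <-> θ) = 1 <-> 1 = 1
~(((φ <-> (ψ <-> (θ -> χ))) | ψ) <-> (χ <-> θ)) = ~1 = 0

0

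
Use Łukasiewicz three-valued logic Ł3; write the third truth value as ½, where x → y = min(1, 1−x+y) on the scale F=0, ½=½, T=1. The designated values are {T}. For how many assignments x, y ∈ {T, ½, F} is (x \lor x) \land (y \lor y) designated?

1

Designated under: (x=T, y=T).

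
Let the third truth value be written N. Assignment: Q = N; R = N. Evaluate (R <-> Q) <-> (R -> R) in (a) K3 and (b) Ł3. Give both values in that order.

In K3: R <-> Q = N <-> N = N
R -> R = N -> N = N  [~N | N]
(R <-> Q) <-> (R -> R) = N <-> N = N
In Ł3: R <-> Q = N <-> N = 1  [1 − |½−½|]
R -> R = N -> N = 1
(R <-> Q) <-> (R -> R) = 1 <-> 1 = 1
They differ because K3 and Ł3 treat N differently under implication.

N; 1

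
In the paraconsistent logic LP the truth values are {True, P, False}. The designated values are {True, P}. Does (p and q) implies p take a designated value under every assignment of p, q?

Every assignment of p, q over {True, P, False} gives a value in {True, P}.
In particular, with p=P, q=P: (p and q) implies p = P.

Yes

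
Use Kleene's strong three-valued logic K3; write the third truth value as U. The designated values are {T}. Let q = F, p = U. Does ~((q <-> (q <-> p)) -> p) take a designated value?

No

q <-> p = F <-> U = U
q <-> (q <-> p) = F <-> U = U
(q <-> (q <-> p)) -> p = U -> U = U  [~U | U]
~((q <-> (q <-> p)) -> p) = ~U = U
U ∉ {T}.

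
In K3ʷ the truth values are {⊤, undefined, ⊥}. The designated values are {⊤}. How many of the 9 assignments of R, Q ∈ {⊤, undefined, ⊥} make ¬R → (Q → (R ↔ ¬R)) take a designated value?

3

Designated under: (R=⊤, Q=⊤); (R=⊤, Q=⊥); (R=⊥, Q=⊥).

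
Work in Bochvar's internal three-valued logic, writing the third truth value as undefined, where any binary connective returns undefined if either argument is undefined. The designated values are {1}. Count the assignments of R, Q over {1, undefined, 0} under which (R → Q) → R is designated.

2

Designated under: (R=1, Q=1); (R=1, Q=0).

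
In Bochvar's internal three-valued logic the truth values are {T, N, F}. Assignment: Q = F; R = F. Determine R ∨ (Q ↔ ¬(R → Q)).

T

R → Q = F → F = T
¬(R → Q) = ¬T = F
Q ↔ ¬(R → Q) = F ↔ F = T
R ∨ (Q ↔ ¬(R → Q)) = F ∨ T = T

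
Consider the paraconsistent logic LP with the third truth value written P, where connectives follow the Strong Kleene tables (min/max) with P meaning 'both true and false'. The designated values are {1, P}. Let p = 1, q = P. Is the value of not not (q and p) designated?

Yes

q and p = P and 1 = P
not (q and p) = not P = P
not not (q and p) = not P = P
P ∈ {1, P}.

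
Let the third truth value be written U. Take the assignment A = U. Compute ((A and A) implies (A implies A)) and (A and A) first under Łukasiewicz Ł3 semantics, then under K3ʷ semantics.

U; U

In Łukasiewicz Ł3: A and A = U and U = U
A implies A = U implies U = true  [min(1, 1−½+½)]
(A and A) implies (A implies A) = U implies true = true
A and A = U and U = U
((A and A) implies (A implies A)) and (A and A) = true and U = U
In K3ʷ: A and A = U and U = U
A implies A = U implies U = U  [any arg is the third value ⇒ result is the third value]
(A and A) implies (A implies A) = U implies U = U
A and A = U and U = U
((A and A) implies (A implies A)) and (A and A) = U and U = U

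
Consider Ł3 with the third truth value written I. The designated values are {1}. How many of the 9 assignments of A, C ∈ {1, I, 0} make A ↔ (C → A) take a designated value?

5

Of the 9 assignments, 5 give a value in {1}.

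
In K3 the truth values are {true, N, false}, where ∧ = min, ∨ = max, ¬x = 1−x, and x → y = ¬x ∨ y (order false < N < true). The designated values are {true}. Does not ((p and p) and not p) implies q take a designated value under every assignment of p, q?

No

Countermodel: p=true, q=N gives N, which is not designated.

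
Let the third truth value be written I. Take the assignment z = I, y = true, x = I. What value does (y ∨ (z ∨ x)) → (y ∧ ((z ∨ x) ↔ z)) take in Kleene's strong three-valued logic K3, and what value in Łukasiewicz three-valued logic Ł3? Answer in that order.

In Kleene's strong three-valued logic K3: z ∨ x = I ∨ I = I
y ∨ (z ∨ x) = true ∨ I = true
z ∨ x = I ∨ I = I
(z ∨ x) ↔ z = I ↔ I = I
y ∧ ((z ∨ x) ↔ z) = true ∧ I = I
(y ∨ (z ∨ x)) → (y ∧ ((z ∨ x) ↔ z)) = true → I = I
In Łukasiewicz three-valued logic Ł3: z ∨ x = I ∨ I = I
y ∨ (z ∨ x) = true ∨ I = true
z ∨ x = I ∨ I = I
(z ∨ x) ↔ z = I ↔ I = true
y ∧ ((z ∨ x) ↔ z) = true ∧ true = true
(y ∨ (z ∨ x)) → (y ∧ ((z ∨ x) ↔ z)) = true → true = true
They differ because Kleene's strong three-valued logic K3 and Łukasiewicz three-valued logic Ł3 treat I differently under implication.

I; true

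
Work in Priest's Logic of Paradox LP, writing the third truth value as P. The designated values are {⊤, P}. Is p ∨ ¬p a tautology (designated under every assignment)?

Yes

Every assignment of p over {⊤, P, ⊥} gives a value in {⊤, P}.
In particular, with p=P: p ∨ ¬p = P.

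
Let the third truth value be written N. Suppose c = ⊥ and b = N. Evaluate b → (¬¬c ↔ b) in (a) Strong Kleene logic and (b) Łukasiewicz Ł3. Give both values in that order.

In Strong Kleene logic: ¬c = ¬⊥ = ⊤
¬¬c = ¬⊤ = ⊥
¬¬c ↔ b = ⊥ ↔ N = N
b → (¬¬c ↔ b) = N → N = N
In Łukasiewicz Ł3: ¬c = ¬⊥ = ⊤
¬¬c = ¬⊤ = ⊥
¬¬c ↔ b = ⊥ ↔ N = N  [1 − |0−½|]
b → (¬¬c ↔ b) = N → N = ⊤
They differ because Strong Kleene logic and Łukasiewicz Ł3 treat N differently under implication.

N; ⊤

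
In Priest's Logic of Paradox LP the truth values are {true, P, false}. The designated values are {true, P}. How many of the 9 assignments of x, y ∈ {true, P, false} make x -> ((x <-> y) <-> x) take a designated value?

8

Of the 9 assignments, 8 give a value in {true, P}.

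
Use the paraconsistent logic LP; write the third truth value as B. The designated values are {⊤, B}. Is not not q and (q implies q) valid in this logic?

No

Countermodel: q=⊥ gives ⊥, which is not designated.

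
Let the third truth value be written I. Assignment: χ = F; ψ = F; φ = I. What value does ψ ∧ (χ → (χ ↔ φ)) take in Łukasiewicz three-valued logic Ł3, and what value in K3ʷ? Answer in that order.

F; I

In Łukasiewicz three-valued logic Ł3: χ ↔ φ = F ↔ I = I  [1 − |0−½|]
χ → (χ ↔ φ) = F → I = T
ψ ∧ (χ → (χ ↔ φ)) = F ∧ T = F
In K3ʷ: χ ↔ φ = F ↔ I = I
χ → (χ ↔ φ) = F → I = I  [any arg is the third value ⇒ result is the third value]
ψ ∧ (χ → (χ ↔ φ)) = F ∧ I = I
They differ because Łukasiewicz three-valued logic Ł3 and K3ʷ treat I differently under the binary connectives.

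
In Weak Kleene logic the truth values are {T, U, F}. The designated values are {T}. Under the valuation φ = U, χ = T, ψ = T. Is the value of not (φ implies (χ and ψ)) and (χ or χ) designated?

χ and ψ = T and T = T
φ implies (χ and ψ) = U implies T = U  [any arg is the third value ⇒ result is the third value]
not (φ implies (χ and ψ)) = not U = U
χ or χ = T or T = T
not (φ implies (χ and ψ)) and (χ or χ) = U and T = U
U ∉ {T}.

No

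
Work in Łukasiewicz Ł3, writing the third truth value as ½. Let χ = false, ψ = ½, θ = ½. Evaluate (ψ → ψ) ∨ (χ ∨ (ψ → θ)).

ψ → ψ = ½ → ½ = true
ψ → θ = ½ → ½ = true
χ ∨ (ψ → θ) = false ∨ true = true
(ψ → ψ) ∨ (χ ∨ (ψ → θ)) = true ∨ true = true

true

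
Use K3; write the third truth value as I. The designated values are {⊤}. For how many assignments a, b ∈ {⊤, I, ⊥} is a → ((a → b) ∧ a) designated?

4

Designated under: (a=⊤, b=⊤); (a=⊥, b=⊤); (a=⊥, b=I); (a=⊥, b=⊥).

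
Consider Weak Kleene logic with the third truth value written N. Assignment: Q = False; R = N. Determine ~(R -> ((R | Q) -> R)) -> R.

N

R | Q = N | False = N
(R | Q) -> R = N -> N = N  [any arg is the third value ⇒ result is the third value]
R -> ((R | Q) -> R) = N -> N = N
~(R -> ((R | Q) -> R)) = ~N = N
~(R -> ((R | Q) -> R)) -> R = N -> N = N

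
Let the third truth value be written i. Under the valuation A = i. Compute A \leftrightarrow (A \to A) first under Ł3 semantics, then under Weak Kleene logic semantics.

In Ł3: A \to A = i \to i = T
A \leftrightarrow (A \to A) = i \leftrightarrow T = i
In Weak Kleene logic: A \to A = i \to i = i  [any arg is the third value ⇒ result is the third value]
A \leftrightarrow (A \to A) = i \leftrightarrow i = i

i; i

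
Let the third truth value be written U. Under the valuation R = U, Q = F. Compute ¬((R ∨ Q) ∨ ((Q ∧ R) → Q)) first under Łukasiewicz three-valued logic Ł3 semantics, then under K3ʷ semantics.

F; U

In Łukasiewicz three-valued logic Ł3: R ∨ Q = U ∨ F = U
Q ∧ R = F ∧ U = F
(Q ∧ R) → Q = F → F = T
(R ∨ Q) ∨ ((Q ∧ R) → Q) = U ∨ T = T
¬((R ∨ Q) ∨ ((Q ∧ R) → Q)) = ¬T = F
In K3ʷ: R ∨ Q = U ∨ F = U
Q ∧ R = F ∧ U = U
(Q ∧ R) → Q = U → F = U
(R ∨ Q) ∨ ((Q ∧ R) → Q) = U ∨ U = U
¬((R ∨ Q) ∨ ((Q ∧ R) → Q)) = ¬U = U
They differ because Łukasiewicz three-valued logic Ł3 and K3ʷ treat U differently under the binary connectives.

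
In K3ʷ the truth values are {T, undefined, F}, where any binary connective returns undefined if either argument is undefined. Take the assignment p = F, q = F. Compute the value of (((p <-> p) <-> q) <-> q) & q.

p <-> p = F <-> F = T
(p <-> p) <-> q = T <-> F = F
((p <-> p) <-> q) <-> q = F <-> F = T
(((p <-> p) <-> q) <-> q) & q = T & F = F

F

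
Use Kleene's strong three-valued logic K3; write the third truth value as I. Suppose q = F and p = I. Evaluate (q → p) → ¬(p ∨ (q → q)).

F

q → p = F → I = T  [¬F ∨ I]
q → q = F → F = T
p ∨ (q → q) = I ∨ T = T
¬(p ∨ (q → q)) = ¬T = F
(q → p) → ¬(p ∨ (q → q)) = T → F = F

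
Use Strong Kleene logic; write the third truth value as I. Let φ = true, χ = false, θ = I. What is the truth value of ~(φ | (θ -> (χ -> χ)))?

χ -> χ = false -> false = true
θ -> (χ -> χ) = I -> true = true
φ | (θ -> (χ -> χ)) = true | true = true
~(φ | (θ -> (χ -> χ))) = ~true = false

false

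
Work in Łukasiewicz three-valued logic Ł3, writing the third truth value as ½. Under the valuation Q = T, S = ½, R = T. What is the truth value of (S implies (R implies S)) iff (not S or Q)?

T

R implies S = T implies ½ = ½
S implies (R implies S) = ½ implies ½ = T
not S = not ½ = ½
not S or Q = ½ or T = T
(S implies (R implies S)) iff (not S or Q) = T iff T = T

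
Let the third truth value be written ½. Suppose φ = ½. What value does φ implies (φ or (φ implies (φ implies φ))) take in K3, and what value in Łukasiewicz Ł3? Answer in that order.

In K3: φ implies φ = ½ implies ½ = ½  [not ½ or ½]
φ implies (φ implies φ) = ½ implies ½ = ½
φ or (φ implies (φ implies φ)) = ½ or ½ = ½
φ implies (φ or (φ implies (φ implies φ))) = ½ implies ½ = ½
In Łukasiewicz Ł3: φ implies φ = ½ implies ½ = True  [min(1, 1−½+½)]
φ implies (φ implies φ) = ½ implies True = True
φ or (φ implies (φ implies φ)) = ½ or True = True
φ implies (φ or (φ implies (φ implies φ))) = ½ implies True = True
They differ because K3 and Łukasiewicz Ł3 treat ½ differently under implication.

½; True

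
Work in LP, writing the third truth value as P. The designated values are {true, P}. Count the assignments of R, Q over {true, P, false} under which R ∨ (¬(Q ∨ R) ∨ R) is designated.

Of the 9 assignments, 8 give a value in {true, P}.

8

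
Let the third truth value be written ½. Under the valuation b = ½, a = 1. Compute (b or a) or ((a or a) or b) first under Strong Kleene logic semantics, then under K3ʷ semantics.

In Strong Kleene logic: b or a = ½ or 1 = 1
a or a = 1 or 1 = 1
(a or a) or b = 1 or ½ = 1
(b or a) or ((a or a) or b) = 1 or 1 = 1
In K3ʷ: b or a = ½ or 1 = ½
a or a = 1 or 1 = 1
(a or a) or b = 1 or ½ = ½
(b or a) or ((a or a) or b) = ½ or ½ = ½
They differ because Strong Kleene logic and K3ʷ treat ½ differently under the binary connectives.

1; ½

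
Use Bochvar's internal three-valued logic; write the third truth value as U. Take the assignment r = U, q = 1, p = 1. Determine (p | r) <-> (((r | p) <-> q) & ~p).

U

p | r = 1 | U = U
r | p = U | 1 = U
(r | p) <-> q = U <-> 1 = U
~p = ~1 = 0
((r | p) <-> q) & ~p = U & 0 = U
(p | r) <-> (((r | p) <-> q) & ~p) = U <-> U = U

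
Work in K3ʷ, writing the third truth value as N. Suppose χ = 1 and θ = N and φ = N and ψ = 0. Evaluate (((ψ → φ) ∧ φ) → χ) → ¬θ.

N

ψ → φ = 0 → N = N  [any arg is the third value ⇒ result is the third value]
(ψ → φ) ∧ φ = N ∧ N = N
((ψ → φ) ∧ φ) → χ = N → 1 = N
¬θ = ¬N = N
(((ψ → φ) ∧ φ) → χ) → ¬θ = N → N = N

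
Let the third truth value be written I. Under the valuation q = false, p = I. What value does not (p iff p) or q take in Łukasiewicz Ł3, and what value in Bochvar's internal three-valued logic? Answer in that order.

In Łukasiewicz Ł3: p iff p = I iff I = true
not (p iff p) = not true = false
not (p iff p) or q = false or false = false
In Bochvar's internal three-valued logic: p iff p = I iff I = I
not (p iff p) = not I = I
not (p iff p) or q = I or false = I
They differ because Łukasiewicz Ł3 and Bochvar's internal three-valued logic treat I differently under the binary connectives.

false; I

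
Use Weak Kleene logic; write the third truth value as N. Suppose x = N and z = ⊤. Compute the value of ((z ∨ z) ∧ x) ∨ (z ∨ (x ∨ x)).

z ∨ z = ⊤ ∨ ⊤ = ⊤
(z ∨ z) ∧ x = ⊤ ∧ N = N
x ∨ x = N ∨ N = N
z ∨ (x ∨ x) = ⊤ ∨ N = N
((z ∨ z) ∧ x) ∨ (z ∨ (x ∨ x)) = N ∨ N = N

N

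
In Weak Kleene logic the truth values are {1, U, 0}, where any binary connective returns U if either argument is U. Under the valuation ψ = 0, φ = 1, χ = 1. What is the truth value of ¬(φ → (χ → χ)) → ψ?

χ → χ = 1 → 1 = 1
φ → (χ → χ) = 1 → 1 = 1
¬(φ → (χ → χ)) = ¬1 = 0
¬(φ → (χ → χ)) → ψ = 0 → 0 = 1

1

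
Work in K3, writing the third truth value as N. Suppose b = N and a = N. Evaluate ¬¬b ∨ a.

N

¬b = ¬N = N
¬¬b = ¬N = N
¬¬b ∨ a = N ∨ N = N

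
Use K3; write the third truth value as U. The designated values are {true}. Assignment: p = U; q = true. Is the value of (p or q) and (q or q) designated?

p or q = U or true = true
q or q = true or true = true
(p or q) and (q or q) = true and true = true
true ∈ {true}.

Yes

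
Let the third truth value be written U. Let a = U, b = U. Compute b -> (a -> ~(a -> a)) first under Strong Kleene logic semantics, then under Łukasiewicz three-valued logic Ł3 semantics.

In Strong Kleene logic: a -> a = U -> U = U  [~U | U]
~(a -> a) = ~U = U
a -> ~(a -> a) = U -> U = U
b -> (a -> ~(a -> a)) = U -> U = U
In Łukasiewicz three-valued logic Ł3: a -> a = U -> U = ⊤  [min(1, 1−½+½)]
~(a -> a) = ~⊤ = ⊥
a -> ~(a -> a) = U -> ⊥ = U
b -> (a -> ~(a -> a)) = U -> U = ⊤
They differ because Strong Kleene logic and Łukasiewicz three-valued logic Ł3 treat U differently under implication.

U; ⊤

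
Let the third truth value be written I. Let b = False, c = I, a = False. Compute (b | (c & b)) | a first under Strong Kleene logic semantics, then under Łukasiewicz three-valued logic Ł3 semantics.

False; False

In Strong Kleene logic: c & b = I & False = False
b | (c & b) = False | False = False
(b | (c & b)) | a = False | False = False
In Łukasiewicz three-valued logic Ł3: c & b = I & False = False
b | (c & b) = False | False = False
(b | (c & b)) | a = False | False = False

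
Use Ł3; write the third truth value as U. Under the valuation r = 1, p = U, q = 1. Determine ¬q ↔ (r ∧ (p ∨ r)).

0

¬q = ¬1 = 0
p ∨ r = U ∨ 1 = 1
r ∧ (p ∨ r) = 1 ∧ 1 = 1
¬q ↔ (r ∧ (p ∨ r)) = 0 ↔ 1 = 0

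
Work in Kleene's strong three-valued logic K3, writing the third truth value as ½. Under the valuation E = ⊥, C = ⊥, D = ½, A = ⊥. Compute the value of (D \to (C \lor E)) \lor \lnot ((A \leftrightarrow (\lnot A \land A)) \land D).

C \lor E = ⊥ \lor ⊥ = ⊥
D \to (C \lor E) = ½ \to ⊥ = ½  [\lnot ½ \lor ⊥]
\lnot A = \lnot ⊥ = ⊤
\lnot A \land A = ⊤ \land ⊥ = ⊥
A \leftrightarrow (\lnot A \land A) = ⊥ \leftrightarrow ⊥ = ⊤
(A \leftrightarrow (\lnot A \land A)) \land D = ⊤ \land ½ = ½
\lnot ((A \leftrightarrow (\lnot A \land A)) \land D) = \lnot ½ = ½
(D \to (C \lor E)) \lor \lnot ((A \leftrightarrow (\lnot A \land A)) \land D) = ½ \lor ½ = ½

½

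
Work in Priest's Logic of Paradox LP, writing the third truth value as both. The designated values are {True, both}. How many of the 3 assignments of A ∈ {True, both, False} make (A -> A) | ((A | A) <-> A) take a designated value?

3

A=True: True ✓
A=both: both ✓
A=False: True ✓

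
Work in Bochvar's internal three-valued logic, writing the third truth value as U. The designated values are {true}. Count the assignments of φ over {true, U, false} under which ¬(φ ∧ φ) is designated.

1

φ=true: false ·
φ=U: U ·
φ=false: true ✓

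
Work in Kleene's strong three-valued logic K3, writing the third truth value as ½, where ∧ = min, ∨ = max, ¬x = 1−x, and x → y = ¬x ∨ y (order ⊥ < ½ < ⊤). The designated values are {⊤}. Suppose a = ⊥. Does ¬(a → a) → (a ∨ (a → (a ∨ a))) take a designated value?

Yes

a → a = ⊥ → ⊥ = ⊤
¬(a → a) = ¬⊤ = ⊥
a ∨ a = ⊥ ∨ ⊥ = ⊥
a → (a ∨ a) = ⊥ → ⊥ = ⊤
a ∨ (a → (a ∨ a)) = ⊥ ∨ ⊤ = ⊤
¬(a → a) → (a ∨ (a → (a ∨ a))) = ⊥ → ⊤ = ⊤
⊤ ∈ {⊤}.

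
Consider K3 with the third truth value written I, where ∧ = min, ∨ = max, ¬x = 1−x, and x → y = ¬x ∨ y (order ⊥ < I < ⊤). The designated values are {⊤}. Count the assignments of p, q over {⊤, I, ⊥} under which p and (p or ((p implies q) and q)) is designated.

3

Designated under: (p=⊤, q=⊤); (p=⊤, q=I); (p=⊤, q=⊥).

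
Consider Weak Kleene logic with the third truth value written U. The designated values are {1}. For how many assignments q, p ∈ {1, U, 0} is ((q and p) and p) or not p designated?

Designated under: (q=1, p=1); (q=1, p=0); (q=0, p=0).

3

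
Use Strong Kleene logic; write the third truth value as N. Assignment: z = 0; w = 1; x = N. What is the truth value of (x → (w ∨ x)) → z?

w ∨ x = 1 ∨ N = 1
x → (w ∨ x) = N → 1 = 1  [¬N ∨ 1]
(x → (w ∨ x)) → z = 1 → 0 = 0

0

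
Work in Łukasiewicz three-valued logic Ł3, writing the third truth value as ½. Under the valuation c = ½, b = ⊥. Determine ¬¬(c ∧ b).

c ∧ b = ½ ∧ ⊥ = ⊥
¬(c ∧ b) = ¬⊥ = ⊤
¬¬(c ∧ b) = ¬⊤ = ⊥

⊥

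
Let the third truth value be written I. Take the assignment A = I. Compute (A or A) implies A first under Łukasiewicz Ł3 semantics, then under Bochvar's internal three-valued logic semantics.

1; I

In Łukasiewicz Ł3: A or A = I or I = I
(A or A) implies A = I implies I = 1  [min(1, 1−½+½)]
In Bochvar's internal three-valued logic: A or A = I or I = I
(A or A) implies A = I implies I = I  [any arg is the third value ⇒ result is the third value]
They differ because Łukasiewicz Ł3 and Bochvar's internal three-valued logic treat I differently under the binary connectives.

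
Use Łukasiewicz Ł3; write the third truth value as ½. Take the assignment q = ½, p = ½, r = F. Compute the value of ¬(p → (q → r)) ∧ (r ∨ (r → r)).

q → r = ½ → F = ½  [min(1, 1−½+0)]
p → (q → r) = ½ → ½ = T
¬(p → (q → r)) = ¬T = F
r → r = F → F = T
r ∨ (r → r) = F ∨ T = T
¬(p → (q → r)) ∧ (r ∨ (r → r)) = F ∧ T = F

F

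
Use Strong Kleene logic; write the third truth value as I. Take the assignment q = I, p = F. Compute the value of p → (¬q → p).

¬q = ¬I = I
¬q → p = I → F = I  [¬I ∨ F]
p → (¬q → p) = F → I = T

T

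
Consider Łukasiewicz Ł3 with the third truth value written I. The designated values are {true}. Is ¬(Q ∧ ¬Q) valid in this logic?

No

Countermodel: Q=I gives I, which is not designated.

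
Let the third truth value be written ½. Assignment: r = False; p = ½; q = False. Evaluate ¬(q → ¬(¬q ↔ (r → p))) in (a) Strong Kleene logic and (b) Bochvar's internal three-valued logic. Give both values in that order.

In Strong Kleene logic: ¬q = ¬False = True
r → p = False → ½ = True  [¬False ∨ ½]
¬q ↔ (r → p) = True ↔ True = True
¬(¬q ↔ (r → p)) = ¬True = False
q → ¬(¬q ↔ (r → p)) = False → False = True
¬(q → ¬(¬q ↔ (r → p))) = ¬True = False
In Bochvar's internal three-valued logic: ¬q = ¬False = True
r → p = False → ½ = ½  [any arg is the third value ⇒ result is the third value]
¬q ↔ (r → p) = True ↔ ½ = ½
¬(¬q ↔ (r → p)) = ¬½ = ½
q → ¬(¬q ↔ (r → p)) = False → ½ = ½
¬(q → ¬(¬q ↔ (r → p))) = ¬½ = ½
They differ because Strong Kleene logic and Bochvar's internal three-valued logic treat ½ differently under the binary connectives.

False; ½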